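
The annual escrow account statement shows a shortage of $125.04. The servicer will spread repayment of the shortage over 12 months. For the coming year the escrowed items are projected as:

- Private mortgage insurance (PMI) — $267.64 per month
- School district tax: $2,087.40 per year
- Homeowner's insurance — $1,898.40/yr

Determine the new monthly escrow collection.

Private mortgage insurance (PMI) = $267.64 × 12 = $3,211.68/yr
School district tax = $2,087.40/yr
Homeowner's insurance = $1,898.40/yr
Annual escrow total = $3,211.68 + $2,087.40 + $1,898.40 = $7,197.48
Monthly escrow = $7,197.48 / 12 = $599.79
Shortage spread = $125.04 / 12 = $10.42/mo
Adjusted monthly = $599.79 + $10.42 = $610.21

$610.21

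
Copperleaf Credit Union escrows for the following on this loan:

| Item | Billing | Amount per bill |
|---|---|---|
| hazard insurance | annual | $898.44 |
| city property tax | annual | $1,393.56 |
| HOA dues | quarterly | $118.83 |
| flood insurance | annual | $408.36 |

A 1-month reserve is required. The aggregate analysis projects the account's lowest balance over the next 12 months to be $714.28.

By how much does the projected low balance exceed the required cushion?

Hazard insurance: $898.44
City property tax: $1,393.56
HOA dues: $118.83 × 4 = $475.32
Flood insurance: $408.36
Yearly total = $3,175.68
Base monthly escrow = $3,175.68 ÷ 12 = $264.64
Required cushion = 1 × $264.64 = $264.64
Surplus = $714.28 − $264.64 = $449.64

$449.64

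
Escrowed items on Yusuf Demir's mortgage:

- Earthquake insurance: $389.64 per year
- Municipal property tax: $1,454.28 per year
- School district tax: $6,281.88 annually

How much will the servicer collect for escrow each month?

$677.15

Earthquake insurance = $389.64 per year
Municipal property tax = $1,454.28 per year
School district tax = $6,281.88 per year
Annual escrow total = $389.64 + $1,454.28 + $6,281.88 = $8,125.80
Per month = $8,125.80 ÷ 12 = $677.15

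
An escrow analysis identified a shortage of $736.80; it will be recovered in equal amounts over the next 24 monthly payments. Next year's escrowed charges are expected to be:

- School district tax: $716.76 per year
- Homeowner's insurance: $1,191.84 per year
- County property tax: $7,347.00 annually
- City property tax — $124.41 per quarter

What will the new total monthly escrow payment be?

$843.47

School district tax: $716.76 annually
Homeowner's insurance: $1,191.84 annually
County property tax: $7,347.00 annually
City property tax: $124.41 × 4 = $497.64 annually
Total annual escrow = $716.76 + $1,191.84 + $7,347.00 + $497.64 = $9,753.24
Base monthly escrow = $9,753.24 / 12 = $812.77
Monthly shortage recovery: $736.80 ÷ 24 = $30.70
New monthly escrow = $812.77 + $30.70 = $843.47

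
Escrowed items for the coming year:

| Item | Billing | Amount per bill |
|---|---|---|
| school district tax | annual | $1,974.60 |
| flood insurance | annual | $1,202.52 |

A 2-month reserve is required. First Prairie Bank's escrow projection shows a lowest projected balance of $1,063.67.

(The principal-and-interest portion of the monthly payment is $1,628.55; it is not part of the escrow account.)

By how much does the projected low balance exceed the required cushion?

School district tax = $1,974.60
Flood insurance = $1,202.52
Yearly total = $3,177.12
Monthly = $3,177.12 / 12 = $264.76
Required cushion = 2 × $264.76 = $529.52
Excess over cushion: $1,063.67 − $529.52 = $534.15

$534.15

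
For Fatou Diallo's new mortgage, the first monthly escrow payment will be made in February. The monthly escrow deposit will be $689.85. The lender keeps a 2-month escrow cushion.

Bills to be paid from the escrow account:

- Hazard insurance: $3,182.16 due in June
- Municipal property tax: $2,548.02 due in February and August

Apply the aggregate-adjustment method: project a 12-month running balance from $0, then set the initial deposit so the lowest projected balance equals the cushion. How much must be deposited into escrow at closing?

Cushion = 2 × $689.85 = $1,379.70
Trial balance (start $0, +$689.85 each month, − disbursements):
  Feb: +$689.85 − $2,548.02 → -$1,858.17
  Mar: +$689.85 → -$1,168.32
  Apr: +$689.85 → -$478.47
  May: +$689.85 → $211.38
  Jun: +$689.85 − $3,182.16 → -$2,280.93
  Jul: +$689.85 → -$1,591.08
  Aug: +$689.85 − $2,548.02 → -$3,449.25
  Sep: +$689.85 → -$2,759.40
  Oct: +$689.85 → -$2,069.55
  Nov: +$689.85 → -$1,379.70
  Dec: +$689.85 → -$689.85
  Jan: +$689.85 → $0.00
Lowest trial balance = -$3,449.25 (Aug)
Initial deposit = cushion − low point = $1,379.70 − (-$3,449.25) = $4,828.95

$4,828.95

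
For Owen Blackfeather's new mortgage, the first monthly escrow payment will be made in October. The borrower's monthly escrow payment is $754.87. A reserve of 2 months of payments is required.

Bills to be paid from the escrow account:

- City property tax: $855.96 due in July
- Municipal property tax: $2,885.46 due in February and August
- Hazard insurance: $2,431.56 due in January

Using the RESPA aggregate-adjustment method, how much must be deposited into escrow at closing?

Cushion = 2 × $754.87 = $1,509.74
Trial balance (start $0, +$754.87 each month, − disbursements):
  Oct: +$754.87 → $754.87
  Nov: +$754.87 → $1,509.74
  Dec: +$754.87 → $2,264.61
  Jan: +$754.87 − $2,431.56 → $587.92
  Feb: +$754.87 − $2,885.46 → -$1,542.67
  Mar: +$754.87 → -$787.80
  Apr: +$754.87 → -$32.93
  May: +$754.87 → $721.94
  Jun: +$754.87 → $1,476.81
  Jul: +$754.87 − $855.96 → $1,375.72
  Aug: +$754.87 − $2,885.46 → -$754.87
  Sep: +$754.87 → $0.00
Lowest trial balance = -$1,542.67 (Feb)
Initial deposit = cushion − low point = $1,509.74 − (-$1,542.67) = $3,052.41

$3,052.41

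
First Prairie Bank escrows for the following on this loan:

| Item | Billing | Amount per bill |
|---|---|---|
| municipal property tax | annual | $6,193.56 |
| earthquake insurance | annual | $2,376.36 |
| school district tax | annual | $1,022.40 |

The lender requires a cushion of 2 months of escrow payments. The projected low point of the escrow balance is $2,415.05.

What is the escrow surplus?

Municipal property tax — $6,193.56 annually
Earthquake insurance — $2,376.36 annually
School district tax — $1,022.40 annually
Annual escrow total = $6,193.56 + $2,376.36 + $1,022.40 = $9,592.32
Per month = $9,592.32 / 12 = $799.36
Required cushion = 2 × $799.36 = $1,598.72
Excess over cushion: $2,415.05 − $1,598.72 = $816.33

$816.33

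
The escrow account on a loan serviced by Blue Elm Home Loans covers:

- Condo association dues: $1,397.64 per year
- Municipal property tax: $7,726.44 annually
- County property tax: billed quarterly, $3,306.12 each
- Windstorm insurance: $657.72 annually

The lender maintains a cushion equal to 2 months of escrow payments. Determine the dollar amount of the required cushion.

Condo association dues = $1,397.64
Municipal property tax = $7,726.44
County property tax = $3,306.12 × 4 = $13,224.48
Windstorm insurance = $657.72
Combined annual = $1,397.64 + $7,726.44 + $13,224.48 + $657.72 = $23,006.28
Monthly = $23,006.28 ÷ 12 = $1,917.19
Reserve = 2 × $1,917.19 = $3,834.38

$3,834.38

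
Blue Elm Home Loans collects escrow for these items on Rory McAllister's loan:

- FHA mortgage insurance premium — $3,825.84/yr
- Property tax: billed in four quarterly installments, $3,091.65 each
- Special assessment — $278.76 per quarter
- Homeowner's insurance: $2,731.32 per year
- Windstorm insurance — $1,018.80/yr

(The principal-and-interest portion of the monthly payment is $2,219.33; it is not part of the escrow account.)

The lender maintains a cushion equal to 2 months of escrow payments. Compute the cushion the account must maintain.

FHA mortgage insurance premium: $3,825.84 annually
Property tax: $3,091.65 × 4 = $12,366.60 annually
Special assessment: $278.76 × 4 = $1,115.04 annually
Homeowner's insurance: $2,731.32 annually
Windstorm insurance: $1,018.80 annually
Total per year = $21,057.60
Monthly escrow = $21,057.60 ÷ 12 = $1,754.80
Required cushion = 2 × $1,754.80 = $3,509.60

$3,509.60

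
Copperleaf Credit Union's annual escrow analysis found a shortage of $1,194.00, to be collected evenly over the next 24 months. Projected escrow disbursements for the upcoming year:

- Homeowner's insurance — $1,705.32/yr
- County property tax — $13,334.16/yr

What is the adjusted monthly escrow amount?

$1,303.04

Homeowner's insurance — $1,705.32/yr
County property tax — $13,334.16/yr
Combined annual = $1,705.32 + $13,334.16 = $15,039.48
Per month = $15,039.48 ÷ 12 = $1,253.29
Monthly shortage recovery: $1,194.00 / 24 = $49.75
New monthly escrow = $1,253.29 + $49.75 = $1,303.04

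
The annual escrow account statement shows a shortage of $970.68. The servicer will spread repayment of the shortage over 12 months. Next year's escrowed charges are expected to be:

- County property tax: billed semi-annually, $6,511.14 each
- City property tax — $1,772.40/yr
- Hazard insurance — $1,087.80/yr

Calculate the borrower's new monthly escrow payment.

$1,404.43

County property tax — $6,511.14 × 2 = $13,022.28 per year
City property tax — $1,772.40 per year
Hazard insurance — $1,087.80 per year
Combined annual = $13,022.28 + $1,772.40 + $1,087.80 = $15,882.48
Base monthly escrow = $15,882.48 ÷ 12 = $1,323.54
Monthly shortage recovery: $970.68 / 12 = $80.89
New monthly escrow = $1,323.54 + $80.89 = $1,404.43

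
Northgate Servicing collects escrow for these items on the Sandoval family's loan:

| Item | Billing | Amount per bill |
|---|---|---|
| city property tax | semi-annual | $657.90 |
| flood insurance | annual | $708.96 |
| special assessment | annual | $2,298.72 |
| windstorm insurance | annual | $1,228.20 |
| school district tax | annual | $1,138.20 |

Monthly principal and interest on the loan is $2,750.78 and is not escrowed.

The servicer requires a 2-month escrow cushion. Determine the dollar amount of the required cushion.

City property tax = $657.90 × 2 = $1,315.80/yr
Flood insurance = $708.96/yr
Special assessment = $2,298.72/yr
Windstorm insurance = $1,228.20/yr
School district tax = $1,138.20/yr
Combined annual = $1,315.80 + $708.96 + $2,298.72 + $1,228.20 + $1,138.20 = $6,689.88
Monthly = $6,689.88 ÷ 12 = $557.49
Cushion = 2 × $557.49 = $1,114.98

$1,114.98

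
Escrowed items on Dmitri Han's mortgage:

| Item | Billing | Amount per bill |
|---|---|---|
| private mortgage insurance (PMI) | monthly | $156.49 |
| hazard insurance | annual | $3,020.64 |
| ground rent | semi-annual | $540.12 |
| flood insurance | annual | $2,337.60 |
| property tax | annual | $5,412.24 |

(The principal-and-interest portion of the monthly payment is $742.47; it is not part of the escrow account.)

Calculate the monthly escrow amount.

$1,144.05

Private mortgage insurance (PMI) — $156.49 × 12 = $1,877.88
Hazard insurance — $3,020.64
Ground rent — $540.12 × 2 = $1,080.24
Flood insurance — $2,337.60
Property tax — $5,412.24
Total per year = $1,877.88 + $3,020.64 + $1,080.24 + $2,337.60 + $5,412.24 = $13,728.60
Monthly escrow = $13,728.60 / 12 = $1,144.05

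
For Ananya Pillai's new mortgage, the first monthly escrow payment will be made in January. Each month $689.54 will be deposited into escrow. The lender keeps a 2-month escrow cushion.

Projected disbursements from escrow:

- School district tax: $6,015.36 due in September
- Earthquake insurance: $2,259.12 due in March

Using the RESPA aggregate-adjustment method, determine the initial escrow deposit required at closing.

Cushion = 2 × $689.54 = $1,379.08
Trial balance (start $0, +$689.54 each month, − disbursements):
  Jan: +$689.54 → $689.54
  Feb: +$689.54 → $1,379.08
  Mar: +$689.54 − $2,259.12 → -$190.50
  Apr: +$689.54 → $499.04
  May: +$689.54 → $1,188.58
  Jun: +$689.54 → $1,878.12
  Jul: +$689.54 → $2,567.66
  Aug: +$689.54 → $3,257.20
  Sep: +$689.54 − $6,015.36 → -$2,068.62
  Oct: +$689.54 → -$1,379.08
  Nov: +$689.54 → -$689.54
  Dec: +$689.54 → $0.00
Lowest trial balance = -$2,068.62 (Sep)
Initial deposit = cushion − low point = $1,379.08 − (-$2,068.62) = $3,447.70

$3,447.70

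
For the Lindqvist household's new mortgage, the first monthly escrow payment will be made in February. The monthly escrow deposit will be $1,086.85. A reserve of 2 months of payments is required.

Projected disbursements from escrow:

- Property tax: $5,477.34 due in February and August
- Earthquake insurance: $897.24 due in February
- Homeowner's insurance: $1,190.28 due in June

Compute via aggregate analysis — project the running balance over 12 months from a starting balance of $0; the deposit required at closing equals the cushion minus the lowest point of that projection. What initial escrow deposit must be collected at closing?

$7,607.95

Cushion = 2 × $1,086.85 = $2,173.70
Trial balance (start $0, +$1,086.85 each month, − disbursements):
  Feb: +$1,086.85 − $6,374.58 → -$5,287.73
  Mar: +$1,086.85 → -$4,200.88
  Apr: +$1,086.85 → -$3,114.03
  May: +$1,086.85 → -$2,027.18
  Jun: +$1,086.85 − $1,190.28 → -$2,130.61
  Jul: +$1,086.85 → -$1,043.76
  Aug: +$1,086.85 − $5,477.34 → -$5,434.25
  Sep: +$1,086.85 → -$4,347.40
  Oct: +$1,086.85 → -$3,260.55
  Nov: +$1,086.85 → -$2,173.70
  Dec: +$1,086.85 → -$1,086.85
  Jan: +$1,086.85 → $0.00
Lowest trial balance = -$5,434.25 (Aug)
Initial deposit = cushion − low point = $2,173.70 − (-$5,434.25) = $7,607.95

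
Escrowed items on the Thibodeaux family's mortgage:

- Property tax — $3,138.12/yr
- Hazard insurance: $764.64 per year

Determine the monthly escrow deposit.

$325.23

Property tax: $3,138.12 per year
Hazard insurance: $764.64 per year
Total per year = $3,138.12 + $764.64 = $3,902.76
Per month = $3,902.76 ÷ 12 = $325.23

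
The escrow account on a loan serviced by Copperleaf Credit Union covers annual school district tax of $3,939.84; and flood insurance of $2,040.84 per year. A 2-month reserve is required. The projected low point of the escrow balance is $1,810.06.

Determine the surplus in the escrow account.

$813.28

School district tax: $3,939.84
Flood insurance: $2,040.84
Annual escrow total = $5,980.68
Monthly escrow = $5,980.68 ÷ 12 = $498.39
Required cushion = 2 × $498.39 = $996.78
Excess over cushion: $1,810.06 − $996.78 = $813.28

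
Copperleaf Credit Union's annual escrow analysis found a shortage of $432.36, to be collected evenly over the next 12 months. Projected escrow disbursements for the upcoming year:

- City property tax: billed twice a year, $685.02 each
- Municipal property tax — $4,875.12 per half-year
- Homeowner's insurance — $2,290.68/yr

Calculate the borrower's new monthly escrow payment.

$1,153.61

City property tax — $685.02 × 2 = $1,370.04/yr
Municipal property tax — $4,875.12 × 2 = $9,750.24/yr
Homeowner's insurance — $2,290.68/yr
Combined annual = $1,370.04 + $9,750.24 + $2,290.68 = $13,410.96
Per month = $13,410.96 / 12 = $1,117.58
Monthly shortage recovery: $432.36 ÷ 12 = $36.03
Adjusted monthly = $1,117.58 + $36.03 = $1,153.61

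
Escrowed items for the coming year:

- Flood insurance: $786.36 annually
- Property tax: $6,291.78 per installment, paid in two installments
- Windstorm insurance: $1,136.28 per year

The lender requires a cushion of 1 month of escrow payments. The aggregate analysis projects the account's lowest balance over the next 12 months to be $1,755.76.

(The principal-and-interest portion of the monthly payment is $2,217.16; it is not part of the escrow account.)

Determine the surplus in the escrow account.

$546.91

Flood insurance: $786.36/yr
Property tax: $6,291.78 × 2 = $12,583.56/yr
Windstorm insurance: $1,136.28/yr
Combined annual = $14,506.20
Base monthly escrow = $14,506.20 ÷ 12 = $1,208.85
Cushion = 1 × $1,208.85 = $1,208.85
Surplus = $1,755.76 − $1,208.85 = $546.91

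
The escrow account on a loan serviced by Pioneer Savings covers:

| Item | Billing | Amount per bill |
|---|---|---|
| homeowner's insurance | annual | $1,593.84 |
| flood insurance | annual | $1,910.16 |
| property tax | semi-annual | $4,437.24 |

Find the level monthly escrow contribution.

$1,031.54

Homeowner's insurance — $1,593.84
Flood insurance — $1,910.16
Property tax — $4,437.24 × 2 = $8,874.48
Annual escrow total = $1,593.84 + $1,910.16 + $8,874.48 = $12,378.48
Monthly escrow = $12,378.48 ÷ 12 = $1,031.54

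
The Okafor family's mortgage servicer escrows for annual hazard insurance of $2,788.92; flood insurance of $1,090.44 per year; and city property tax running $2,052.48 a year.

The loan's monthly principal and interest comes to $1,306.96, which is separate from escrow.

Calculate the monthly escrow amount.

$494.32

Hazard insurance: $2,788.92
Flood insurance: $1,090.44
City property tax: $2,052.48
Yearly total = $2,788.92 + $1,090.44 + $2,052.48 = $5,931.84
Base monthly escrow = $5,931.84 ÷ 12 = $494.32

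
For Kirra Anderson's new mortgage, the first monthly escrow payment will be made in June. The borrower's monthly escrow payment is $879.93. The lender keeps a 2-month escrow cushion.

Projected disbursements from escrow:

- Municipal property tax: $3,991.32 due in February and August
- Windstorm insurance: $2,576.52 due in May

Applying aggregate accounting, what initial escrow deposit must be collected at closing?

$3,111.39

Cushion = 2 × $879.93 = $1,759.86
Trial balance (start $0, +$879.93 each month, − disbursements):
  Jun: +$879.93 → $879.93
  Jul: +$879.93 → $1,759.86
  Aug: +$879.93 − $3,991.32 → -$1,351.53
  Sep: +$879.93 → -$471.60
  Oct: +$879.93 → $408.33
  Nov: +$879.93 → $1,288.26
  Dec: +$879.93 → $2,168.19
  Jan: +$879.93 → $3,048.12
  Feb: +$879.93 − $3,991.32 → -$63.27
  Mar: +$879.93 → $816.66
  Apr: +$879.93 → $1,696.59
  May: +$879.93 − $2,576.52 → $0.00
Lowest trial balance = -$1,351.53 (Aug)
Initial deposit = cushion − low point = $1,759.86 − (-$1,351.53) = $3,111.39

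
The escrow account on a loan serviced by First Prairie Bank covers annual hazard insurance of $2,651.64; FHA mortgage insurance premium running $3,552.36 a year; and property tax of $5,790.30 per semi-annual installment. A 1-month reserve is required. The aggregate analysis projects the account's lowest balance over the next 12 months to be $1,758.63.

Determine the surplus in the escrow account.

Hazard insurance — $2,651.64 per year
FHA mortgage insurance premium — $3,552.36 per year
Property tax — $5,790.30 × 2 = $11,580.60 per year
Annual escrow total = $2,651.64 + $3,552.36 + $11,580.60 = $17,784.60
Monthly escrow = $17,784.60 ÷ 12 = $1,482.05
Required cushion = 1 × $1,482.05 = $1,482.05
Excess over cushion: $1,758.63 − $1,482.05 = $276.58

$276.58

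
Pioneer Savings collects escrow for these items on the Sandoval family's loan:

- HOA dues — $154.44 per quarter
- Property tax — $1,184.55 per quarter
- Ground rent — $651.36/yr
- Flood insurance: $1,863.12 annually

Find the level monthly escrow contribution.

HOA dues: $154.44 × 4 = $617.76/yr
Property tax: $1,184.55 × 4 = $4,738.20/yr
Ground rent: $651.36/yr
Flood insurance: $1,863.12/yr
Combined annual = $617.76 + $4,738.20 + $651.36 + $1,863.12 = $7,870.44
Base monthly escrow = $7,870.44 ÷ 12 = $655.87

$655.87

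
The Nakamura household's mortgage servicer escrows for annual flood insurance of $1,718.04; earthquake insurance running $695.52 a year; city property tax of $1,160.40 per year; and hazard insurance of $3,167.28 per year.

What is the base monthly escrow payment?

Flood insurance = $1,718.04 per year
Earthquake insurance = $695.52 per year
City property tax = $1,160.40 per year
Hazard insurance = $3,167.28 per year
Annual escrow total = $1,718.04 + $695.52 + $1,160.40 + $3,167.28 = $6,741.24
Monthly = $6,741.24 ÷ 12 = $561.77

$561.77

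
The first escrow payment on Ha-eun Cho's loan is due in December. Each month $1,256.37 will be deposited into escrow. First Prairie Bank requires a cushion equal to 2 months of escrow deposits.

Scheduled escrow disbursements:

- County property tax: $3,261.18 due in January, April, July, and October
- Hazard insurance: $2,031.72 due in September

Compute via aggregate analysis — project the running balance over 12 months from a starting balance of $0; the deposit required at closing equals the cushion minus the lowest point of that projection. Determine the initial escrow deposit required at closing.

$3,769.11

Cushion = 2 × $1,256.37 = $2,512.74
Trial balance (start $0, +$1,256.37 each month, − disbursements):
  Dec: +$1,256.37 → $1,256.37
  Jan: +$1,256.37 − $3,261.18 → -$748.44
  Feb: +$1,256.37 → $507.93
  Mar: +$1,256.37 → $1,764.30
  Apr: +$1,256.37 − $3,261.18 → -$240.51
  May: +$1,256.37 → $1,015.86
  Jun: +$1,256.37 → $2,272.23
  Jul: +$1,256.37 − $3,261.18 → $267.42
  Aug: +$1,256.37 → $1,523.79
  Sep: +$1,256.37 − $2,031.72 → $748.44
  Oct: +$1,256.37 − $3,261.18 → -$1,256.37
  Nov: +$1,256.37 → $0.00
Lowest trial balance = -$1,256.37 (Oct)
Initial deposit = cushion − low point = $2,512.74 − (-$1,256.37) = $3,769.11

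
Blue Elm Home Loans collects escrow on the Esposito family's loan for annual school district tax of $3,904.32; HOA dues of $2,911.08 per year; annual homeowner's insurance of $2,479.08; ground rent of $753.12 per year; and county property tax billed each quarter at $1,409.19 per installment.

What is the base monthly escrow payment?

$1,307.03

School district tax: $3,904.32
HOA dues: $2,911.08
Homeowner's insurance: $2,479.08
Ground rent: $753.12
County property tax: $1,409.19 × 4 = $5,636.76
Combined annual = $15,684.36
Monthly = $15,684.36 / 12 = $1,307.03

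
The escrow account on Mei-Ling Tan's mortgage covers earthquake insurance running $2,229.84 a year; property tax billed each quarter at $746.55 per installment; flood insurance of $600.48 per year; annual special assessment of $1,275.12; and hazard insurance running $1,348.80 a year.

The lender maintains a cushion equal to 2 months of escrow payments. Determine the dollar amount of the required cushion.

Earthquake insurance — $2,229.84/yr
Property tax — $746.55 × 4 = $2,986.20/yr
Flood insurance — $600.48/yr
Special assessment — $1,275.12/yr
Hazard insurance — $1,348.80/yr
Total annual escrow = $2,229.84 + $2,986.20 + $600.48 + $1,275.12 + $1,348.80 = $8,440.44
Per month = $8,440.44 / 12 = $703.37
Required cushion = 2 × $703.37 = $1,406.74

$1,406.74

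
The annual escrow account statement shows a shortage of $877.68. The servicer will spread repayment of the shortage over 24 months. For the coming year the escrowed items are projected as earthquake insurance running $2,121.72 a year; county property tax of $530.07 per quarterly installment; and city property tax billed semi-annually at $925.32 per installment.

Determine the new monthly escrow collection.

$544.29

Earthquake insurance: $2,121.72 per year
County property tax: $530.07 × 4 = $2,120.28 per year
City property tax: $925.32 × 2 = $1,850.64 per year
Total per year = $6,092.64
Monthly escrow = $6,092.64 / 12 = $507.72
Shortage spread = $877.68 / 24 = $36.57/mo
New monthly escrow = $507.72 + $36.57 = $544.29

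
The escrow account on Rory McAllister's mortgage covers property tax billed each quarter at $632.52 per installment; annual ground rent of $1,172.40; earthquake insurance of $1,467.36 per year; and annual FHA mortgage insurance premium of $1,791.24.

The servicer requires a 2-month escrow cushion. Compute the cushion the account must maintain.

Property tax: $632.52 × 4 = $2,530.08/yr
Ground rent: $1,172.40/yr
Earthquake insurance: $1,467.36/yr
FHA mortgage insurance premium: $1,791.24/yr
Annual escrow total = $2,530.08 + $1,172.40 + $1,467.36 + $1,791.24 = $6,961.08
Base monthly escrow = $6,961.08 / 12 = $580.09
Required cushion = 2 × $580.09 = $1,160.18

$1,160.18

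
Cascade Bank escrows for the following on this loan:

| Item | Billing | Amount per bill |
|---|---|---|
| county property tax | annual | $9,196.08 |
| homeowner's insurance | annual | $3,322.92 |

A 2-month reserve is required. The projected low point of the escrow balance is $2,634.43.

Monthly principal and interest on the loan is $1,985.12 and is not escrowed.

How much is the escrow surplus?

$547.93

County property tax: $9,196.08
Homeowner's insurance: $3,322.92
Combined annual = $9,196.08 + $3,322.92 = $12,519.00
Base monthly escrow = $12,519.00 ÷ 12 = $1,043.25
Required reserve = 2 × $1,043.25 = $2,086.50
Excess over cushion: $2,634.43 − $2,086.50 = $547.93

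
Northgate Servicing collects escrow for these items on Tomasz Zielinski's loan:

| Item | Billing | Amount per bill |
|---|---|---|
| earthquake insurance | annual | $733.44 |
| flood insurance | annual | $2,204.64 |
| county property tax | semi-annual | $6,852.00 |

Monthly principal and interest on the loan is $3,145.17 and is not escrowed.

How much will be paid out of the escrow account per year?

Earthquake insurance — $733.44 per year
Flood insurance — $2,204.64 per year
County property tax — $6,852.00 × 2 = $13,704.00 per year
Annual escrow total = $733.44 + $2,204.64 + $13,704.00 = $16,642.08

$16,642.08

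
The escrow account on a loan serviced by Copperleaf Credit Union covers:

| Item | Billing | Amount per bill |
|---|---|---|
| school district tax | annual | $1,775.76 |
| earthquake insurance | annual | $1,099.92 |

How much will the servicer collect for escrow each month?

$239.64

School district tax = $1,775.76 per year
Earthquake insurance = $1,099.92 per year
Yearly total = $1,775.76 + $1,099.92 = $2,875.68
Monthly escrow = $2,875.68 / 12 = $239.64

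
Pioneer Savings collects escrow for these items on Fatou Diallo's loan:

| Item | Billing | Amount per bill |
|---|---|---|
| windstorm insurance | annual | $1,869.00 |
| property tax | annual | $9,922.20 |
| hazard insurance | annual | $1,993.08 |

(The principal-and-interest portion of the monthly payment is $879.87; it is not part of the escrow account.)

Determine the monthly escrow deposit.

$1,148.69

Windstorm insurance = $1,869.00
Property tax = $9,922.20
Hazard insurance = $1,993.08
Total per year = $13,784.28
Per month = $13,784.28 / 12 = $1,148.69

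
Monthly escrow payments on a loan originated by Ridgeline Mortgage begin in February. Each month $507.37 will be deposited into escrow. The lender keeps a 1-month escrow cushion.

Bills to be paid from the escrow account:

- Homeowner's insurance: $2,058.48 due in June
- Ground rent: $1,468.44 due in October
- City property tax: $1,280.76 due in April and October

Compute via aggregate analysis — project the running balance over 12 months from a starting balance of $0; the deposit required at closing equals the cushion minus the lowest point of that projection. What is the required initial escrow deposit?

$2,029.48

Cushion = 1 × $507.37 = $507.37
Trial balance (start $0, +$507.37 each month, − disbursements):
  Feb: +$507.37 → $507.37
  Mar: +$507.37 → $1,014.74
  Apr: +$507.37 − $1,280.76 → $241.35
  May: +$507.37 → $748.72
  Jun: +$507.37 − $2,058.48 → -$802.39
  Jul: +$507.37 → -$295.02
  Aug: +$507.37 → $212.35
  Sep: +$507.37 → $719.72
  Oct: +$507.37 − $2,749.20 → -$1,522.11
  Nov: +$507.37 → -$1,014.74
  Dec: +$507.37 → -$507.37
  Jan: +$507.37 → $0.00
Lowest trial balance = -$1,522.11 (Oct)
Initial deposit = cushion − low point = $507.37 − (-$1,522.11) = $2,029.48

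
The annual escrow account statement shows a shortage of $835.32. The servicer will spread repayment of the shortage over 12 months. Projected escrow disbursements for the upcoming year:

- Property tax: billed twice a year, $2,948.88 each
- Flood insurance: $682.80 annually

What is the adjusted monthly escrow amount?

$617.99

Property tax = $2,948.88 × 2 = $5,897.76 per year
Flood insurance = $682.80 per year
Combined annual = $5,897.76 + $682.80 = $6,580.56
Per month = $6,580.56 ÷ 12 = $548.38
Shortage spread = $835.32 / 12 = $69.61/mo
Adjusted monthly = $548.38 + $69.61 = $617.99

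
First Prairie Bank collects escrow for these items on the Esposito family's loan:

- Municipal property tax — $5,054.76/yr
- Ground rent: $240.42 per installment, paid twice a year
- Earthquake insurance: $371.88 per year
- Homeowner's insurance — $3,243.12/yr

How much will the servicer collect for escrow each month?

Municipal property tax = $5,054.76 per year
Ground rent = $240.42 × 2 = $480.84 per year
Earthquake insurance = $371.88 per year
Homeowner's insurance = $3,243.12 per year
Yearly total = $5,054.76 + $480.84 + $371.88 + $3,243.12 = $9,150.60
Monthly = $9,150.60 ÷ 12 = $762.55

$762.55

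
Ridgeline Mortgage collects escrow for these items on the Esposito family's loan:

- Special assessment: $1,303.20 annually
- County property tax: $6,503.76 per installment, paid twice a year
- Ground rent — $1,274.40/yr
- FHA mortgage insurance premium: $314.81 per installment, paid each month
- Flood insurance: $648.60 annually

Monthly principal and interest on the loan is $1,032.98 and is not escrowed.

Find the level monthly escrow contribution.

Special assessment = $1,303.20 annually
County property tax = $6,503.76 × 2 = $13,007.52 annually
Ground rent = $1,274.40 annually
FHA mortgage insurance premium = $314.81 × 12 = $3,777.72 annually
Flood insurance = $648.60 annually
Total annual escrow = $20,011.44
Monthly = $20,011.44 / 12 = $1,667.62

$1,667.62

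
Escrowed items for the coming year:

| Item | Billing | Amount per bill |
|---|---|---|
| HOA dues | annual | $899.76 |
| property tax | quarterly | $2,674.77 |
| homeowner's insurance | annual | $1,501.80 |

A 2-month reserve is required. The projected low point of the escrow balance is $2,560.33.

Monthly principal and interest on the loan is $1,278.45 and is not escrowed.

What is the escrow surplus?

$376.89

HOA dues: $899.76
Property tax: $2,674.77 × 4 = $10,699.08
Homeowner's insurance: $1,501.80
Yearly total = $13,100.64
Per month = $13,100.64 ÷ 12 = $1,091.72
Required reserve = 2 × $1,091.72 = $2,183.44
Surplus = $2,560.33 − $2,183.44 = $376.89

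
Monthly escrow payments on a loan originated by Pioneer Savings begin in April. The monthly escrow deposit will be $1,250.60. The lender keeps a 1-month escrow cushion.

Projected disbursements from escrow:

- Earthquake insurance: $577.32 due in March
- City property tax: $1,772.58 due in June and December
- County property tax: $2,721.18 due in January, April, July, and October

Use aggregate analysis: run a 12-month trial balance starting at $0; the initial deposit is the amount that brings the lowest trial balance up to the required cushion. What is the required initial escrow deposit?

Cushion = 1 × $1,250.60 = $1,250.60
Trial balance (start $0, +$1,250.60 each month, − disbursements):
  Apr: +$1,250.60 − $2,721.18 → -$1,470.58
  May: +$1,250.60 → -$219.98
  Jun: +$1,250.60 − $1,772.58 → -$741.96
  Jul: +$1,250.60 − $2,721.18 → -$2,212.54
  Aug: +$1,250.60 → -$961.94
  Sep: +$1,250.60 → $288.66
  Oct: +$1,250.60 − $2,721.18 → -$1,181.92
  Nov: +$1,250.60 → $68.68
  Dec: +$1,250.60 − $1,772.58 → -$453.30
  Jan: +$1,250.60 − $2,721.18 → -$1,923.88
  Feb: +$1,250.60 → -$673.28
  Mar: +$1,250.60 − $577.32 → $0.00
Lowest trial balance = -$2,212.54 (Jul)
Initial deposit = cushion − low point = $1,250.60 − (-$2,212.54) = $3,463.14

$3,463.14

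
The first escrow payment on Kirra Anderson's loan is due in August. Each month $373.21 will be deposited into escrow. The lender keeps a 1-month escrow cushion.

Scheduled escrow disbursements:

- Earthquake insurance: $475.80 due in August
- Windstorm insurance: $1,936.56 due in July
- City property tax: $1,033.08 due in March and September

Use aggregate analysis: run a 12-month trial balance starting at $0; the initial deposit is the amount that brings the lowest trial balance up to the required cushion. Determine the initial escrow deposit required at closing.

Cushion = 1 × $373.21 = $373.21
Trial balance (start $0, +$373.21 each month, − disbursements):
  Aug: +$373.21 − $475.80 → -$102.59
  Sep: +$373.21 − $1,033.08 → -$762.46
  Oct: +$373.21 → -$389.25
  Nov: +$373.21 → -$16.04
  Dec: +$373.21 → $357.17
  Jan: +$373.21 → $730.38
  Feb: +$373.21 → $1,103.59
  Mar: +$373.21 − $1,033.08 → $443.72
  Apr: +$373.21 → $816.93
  May: +$373.21 → $1,190.14
  Jun: +$373.21 → $1,563.35
  Jul: +$373.21 − $1,936.56 → $0.00
Lowest trial balance = -$762.46 (Sep)
Initial deposit = cushion − low point = $373.21 − (-$762.46) = $1,135.67

$1,135.67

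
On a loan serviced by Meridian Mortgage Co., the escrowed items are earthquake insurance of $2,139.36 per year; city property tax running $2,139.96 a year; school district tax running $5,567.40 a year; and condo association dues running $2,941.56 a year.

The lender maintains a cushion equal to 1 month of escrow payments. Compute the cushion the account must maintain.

$1,065.69

Earthquake insurance = $2,139.36/yr
City property tax = $2,139.96/yr
School district tax = $5,567.40/yr
Condo association dues = $2,941.56/yr
Total annual escrow = $12,788.28
Monthly = $12,788.28 / 12 = $1,065.69
Required cushion = 1 × $1,065.69 = $1,065.69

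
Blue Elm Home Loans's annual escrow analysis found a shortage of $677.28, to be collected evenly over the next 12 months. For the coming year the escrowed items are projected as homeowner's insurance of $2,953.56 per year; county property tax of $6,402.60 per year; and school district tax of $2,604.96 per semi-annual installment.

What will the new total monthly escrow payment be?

Homeowner's insurance = $2,953.56/yr
County property tax = $6,402.60/yr
School district tax = $2,604.96 × 2 = $5,209.92/yr
Yearly total = $2,953.56 + $6,402.60 + $5,209.92 = $14,566.08
Monthly escrow = $14,566.08 ÷ 12 = $1,213.84
Shortage spread = $677.28 / 12 = $56.44/mo
New monthly escrow = $1,213.84 + $56.44 = $1,270.28

$1,270.28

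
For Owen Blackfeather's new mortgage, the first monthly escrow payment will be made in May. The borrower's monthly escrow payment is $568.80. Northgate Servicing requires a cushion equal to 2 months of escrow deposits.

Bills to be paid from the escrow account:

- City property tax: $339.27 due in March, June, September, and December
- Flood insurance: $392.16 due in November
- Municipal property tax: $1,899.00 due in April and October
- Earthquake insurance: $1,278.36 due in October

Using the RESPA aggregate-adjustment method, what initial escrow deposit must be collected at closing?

Cushion = 2 × $568.80 = $1,137.60
Trial balance (start $0, +$568.80 each month, − disbursements):
  May: +$568.80 → $568.80
  Jun: +$568.80 − $339.27 → $798.33
  Jul: +$568.80 → $1,367.13
  Aug: +$568.80 → $1,935.93
  Sep: +$568.80 − $339.27 → $2,165.46
  Oct: +$568.80 − $3,177.36 → -$443.10
  Nov: +$568.80 − $392.16 → -$266.46
  Dec: +$568.80 − $339.27 → -$36.93
  Jan: +$568.80 → $531.87
  Feb: +$568.80 → $1,100.67
  Mar: +$568.80 − $339.27 → $1,330.20
  Apr: +$568.80 − $1,899.00 → $0.00
Lowest trial balance = -$443.10 (Oct)
Initial deposit = cushion − low point = $1,137.60 − (-$443.10) = $1,580.70

$1,580.70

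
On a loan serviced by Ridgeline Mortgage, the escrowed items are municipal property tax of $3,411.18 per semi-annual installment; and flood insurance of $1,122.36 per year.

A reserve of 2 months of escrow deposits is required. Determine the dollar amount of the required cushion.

Municipal property tax: $3,411.18 × 2 = $6,822.36 per year
Flood insurance: $1,122.36 per year
Total annual escrow = $6,822.36 + $1,122.36 = $7,944.72
Per month = $7,944.72 ÷ 12 = $662.06
Cushion = 2 × $662.06 = $1,324.12

$1,324.12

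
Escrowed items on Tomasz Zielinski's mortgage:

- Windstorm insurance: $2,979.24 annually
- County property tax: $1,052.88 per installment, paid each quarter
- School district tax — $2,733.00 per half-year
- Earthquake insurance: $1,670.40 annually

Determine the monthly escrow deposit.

Windstorm insurance = $2,979.24
County property tax = $1,052.88 × 4 = $4,211.52
School district tax = $2,733.00 × 2 = $5,466.00
Earthquake insurance = $1,670.40
Combined annual = $2,979.24 + $4,211.52 + $5,466.00 + $1,670.40 = $14,327.16
Monthly = $14,327.16 / 12 = $1,193.93

$1,193.93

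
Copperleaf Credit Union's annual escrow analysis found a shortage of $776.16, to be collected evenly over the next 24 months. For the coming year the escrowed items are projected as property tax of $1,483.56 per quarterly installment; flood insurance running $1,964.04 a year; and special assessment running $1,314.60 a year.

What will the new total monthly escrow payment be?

$800.08

Property tax: $1,483.56 × 4 = $5,934.24
Flood insurance: $1,964.04
Special assessment: $1,314.60
Annual escrow total = $5,934.24 + $1,964.04 + $1,314.60 = $9,212.88
Per month = $9,212.88 ÷ 12 = $767.74
Shortage spread = $776.16 / 24 = $32.34/mo
New monthly escrow = $767.74 + $32.34 = $800.08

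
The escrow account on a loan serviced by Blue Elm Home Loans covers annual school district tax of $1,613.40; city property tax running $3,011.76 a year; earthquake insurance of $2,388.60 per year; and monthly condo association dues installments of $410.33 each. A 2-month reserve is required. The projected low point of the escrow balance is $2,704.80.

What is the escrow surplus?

School district tax = $1,613.40 annually
City property tax = $3,011.76 annually
Earthquake insurance = $2,388.60 annually
Condo association dues = $410.33 × 12 = $4,923.96 annually
Total per year = $1,613.40 + $3,011.76 + $2,388.60 + $4,923.96 = $11,937.72
Monthly escrow = $11,937.72 ÷ 12 = $994.81
Cushion = 2 × $994.81 = $1,989.62
Surplus = $2,704.80 − $1,989.62 = $715.18

$715.18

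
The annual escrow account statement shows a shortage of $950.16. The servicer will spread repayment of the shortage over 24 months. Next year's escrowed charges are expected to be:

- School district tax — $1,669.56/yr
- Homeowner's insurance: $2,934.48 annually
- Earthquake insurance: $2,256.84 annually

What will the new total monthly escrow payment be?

$611.33

School district tax — $1,669.56
Homeowner's insurance — $2,934.48
Earthquake insurance — $2,256.84
Total per year = $6,860.88
Monthly escrow = $6,860.88 ÷ 12 = $571.74
Shortage per month = $950.16 / 24 = $39.59
Adjusted monthly = $571.74 + $39.59 = $611.33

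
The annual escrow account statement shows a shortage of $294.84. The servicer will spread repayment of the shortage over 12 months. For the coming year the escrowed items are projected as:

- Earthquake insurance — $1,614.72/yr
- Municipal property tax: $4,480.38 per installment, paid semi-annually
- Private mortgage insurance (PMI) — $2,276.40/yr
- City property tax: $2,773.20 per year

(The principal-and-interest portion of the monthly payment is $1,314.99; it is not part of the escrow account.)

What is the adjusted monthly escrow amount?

$1,326.66

Earthquake insurance — $1,614.72 annually
Municipal property tax — $4,480.38 × 2 = $8,960.76 annually
Private mortgage insurance (PMI) — $2,276.40 annually
City property tax — $2,773.20 annually
Total annual escrow = $1,614.72 + $8,960.76 + $2,276.40 + $2,773.20 = $15,625.08
Monthly escrow = $15,625.08 / 12 = $1,302.09
Shortage per month = $294.84 / 12 = $24.57
Adjusted monthly = $1,302.09 + $24.57 = $1,326.66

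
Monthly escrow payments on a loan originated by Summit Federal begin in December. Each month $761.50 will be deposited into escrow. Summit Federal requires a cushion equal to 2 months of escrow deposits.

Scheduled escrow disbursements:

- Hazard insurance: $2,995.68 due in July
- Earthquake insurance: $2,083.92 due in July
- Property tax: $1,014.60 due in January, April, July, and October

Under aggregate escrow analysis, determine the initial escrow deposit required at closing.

Cushion = 2 × $761.50 = $1,523.00
Trial balance (start $0, +$761.50 each month, − disbursements):
  Dec: +$761.50 → $761.50
  Jan: +$761.50 − $1,014.60 → $508.40
  Feb: +$761.50 → $1,269.90
  Mar: +$761.50 → $2,031.40
  Apr: +$761.50 − $1,014.60 → $1,778.30
  May: +$761.50 → $2,539.80
  Jun: +$761.50 → $3,301.30
  Jul: +$761.50 − $6,094.20 → -$2,031.40
  Aug: +$761.50 → -$1,269.90
  Sep: +$761.50 → -$508.40
  Oct: +$761.50 − $1,014.60 → -$761.50
  Nov: +$761.50 → $0.00
Lowest trial balance = -$2,031.40 (Jul)
Initial deposit = cushion − low point = $1,523.00 − (-$2,031.40) = $3,554.40

$3,554.40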